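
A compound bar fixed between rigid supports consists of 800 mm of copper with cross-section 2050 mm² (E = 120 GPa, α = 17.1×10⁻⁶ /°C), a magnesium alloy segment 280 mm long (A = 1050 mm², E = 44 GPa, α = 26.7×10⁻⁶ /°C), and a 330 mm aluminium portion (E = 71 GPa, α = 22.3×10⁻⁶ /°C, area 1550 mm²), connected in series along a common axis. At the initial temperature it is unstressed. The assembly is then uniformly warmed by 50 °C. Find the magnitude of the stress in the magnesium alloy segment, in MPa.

If the supports were absent, the total length change would be Σ αᵢΔT Lᵢ = 17.1×10⁻⁶×50×800 + 26.7×10⁻⁶×50×280 + 22.3×10⁻⁶×50×330 = 1.426 mm.
Since the ends are fixed, an axial force P builds up, equal in every segment, with P · Σ Lᵢ/(AᵢEᵢ) = δ_free.
Σ Lᵢ/(AᵢEᵢ) = 800/(2050×120×10³) + 280/(1050×44×10³) + 330/(1550×71×10³) = 1.231×10⁻⁵ mm/N.
P = 1.426 / 1.231×10⁻⁵ = 115800 N = 115.8 kN, compressive.
σ_{magnesium alloy} = P / A = 115800 / 1050 = 110.3 MPa.

σ ≈ 110 MPa (compressive)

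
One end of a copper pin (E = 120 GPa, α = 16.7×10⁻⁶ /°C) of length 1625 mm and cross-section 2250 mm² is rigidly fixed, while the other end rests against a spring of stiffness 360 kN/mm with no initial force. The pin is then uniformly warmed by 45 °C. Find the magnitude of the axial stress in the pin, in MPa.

σ ≈ 61.7 MPa (compressive)

The unrestrained thermal change is αΔT L = 16.7×10⁻⁶ × 45 × 1625 = 1.221 mm.
Let P be the compressive force at the spring. The pin shortens elastically by PL/(AE) and the spring compresses by P/k; together these equal δ_free.
P [ L/(AE) + 1/k ] = δ_free → P [ 1625/(2250×120×10³) + 1/(360×10³) ] = 1.221.
P = 1.221 / 8.796×10⁻⁶ = 138800 N.
σ = P/A = 138800/2250 = 61.7 MPa.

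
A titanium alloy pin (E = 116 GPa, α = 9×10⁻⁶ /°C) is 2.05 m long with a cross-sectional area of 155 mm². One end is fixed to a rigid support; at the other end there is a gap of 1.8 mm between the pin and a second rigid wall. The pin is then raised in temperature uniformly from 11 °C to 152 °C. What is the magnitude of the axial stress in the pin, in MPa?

σ ≈ 45.4 MPa (compressive)

Free thermal elongation = αΔT L = 9×10⁻⁶ × 141 × 2050 = 2.601 mm.
After closing the 1.8 mm clearance, 2.601 − 1.8 = 0.8014 mm of expansion remains to be suppressed by the wall.
That suppressed elongation corresponds to σ = E·Δ/L = 116×10³ × 0.8014/2050 = 45.35 MPa.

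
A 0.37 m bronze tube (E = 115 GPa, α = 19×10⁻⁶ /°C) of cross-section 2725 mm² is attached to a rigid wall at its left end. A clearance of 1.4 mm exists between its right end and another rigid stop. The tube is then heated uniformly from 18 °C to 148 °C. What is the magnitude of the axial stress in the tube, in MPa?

Unrestrained expansion: δ_free = αΔT L = 19×10⁻⁶ × 130 × 370 = 0.9139 mm.
This is smaller than the 1.4 mm clearance, so the tube expands freely without reaching the stop — the stress is zero.

σ ≈ 0 MPa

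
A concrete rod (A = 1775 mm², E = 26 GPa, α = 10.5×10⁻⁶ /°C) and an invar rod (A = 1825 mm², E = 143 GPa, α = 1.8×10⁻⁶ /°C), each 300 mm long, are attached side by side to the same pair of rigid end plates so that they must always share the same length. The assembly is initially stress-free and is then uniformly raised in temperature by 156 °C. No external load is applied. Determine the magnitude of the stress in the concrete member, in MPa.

σ ≈ 30 MPa (compressive)

Both members must finish at the same length. With the larger α, the concrete tends to over-expand; the plates restrain it, putting the concrete in compression and the invar in tension. With no external load the two internal forces are equal and opposite, magnitude P.
Setting the final lengths equal and cancelling L: (α₁ − α₂)ΔT = P/(A₁E₁) + P/(A₂E₂).
|α₁ − α₂|·ΔT = 8.7×10⁻⁶ × 156 = 0.001357.
1/(A₁E₁) + 1/(A₂E₂) = 1/(1775×26×10³) + 1/(1825×143×10³) = 2.55×10⁻⁸ N⁻¹.
So P = 0.001357 / 2.55×10⁻⁸ = 53.22 kN.
σ_{concrete} = P/A₁ = 53220/1775 = 29.98 MPa, compressive.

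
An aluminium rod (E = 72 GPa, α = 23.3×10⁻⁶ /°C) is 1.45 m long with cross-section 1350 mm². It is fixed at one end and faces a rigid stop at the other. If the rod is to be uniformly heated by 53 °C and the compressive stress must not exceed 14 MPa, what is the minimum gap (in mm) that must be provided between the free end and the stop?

Free expansion if unrestrained: δ_free = αΔT L = 23.3×10⁻⁶ × 53 × 1450 = 1.791 mm.
A stress of 14 MPa corresponds to the wall pushing the rod back by σL/E = 14×1450/(72×10³) = 0.2819 mm.
The gap must absorb the remainder: g_min = 1.791 − 0.2819 = 1.509 mm.

g ≈ 1.51 mm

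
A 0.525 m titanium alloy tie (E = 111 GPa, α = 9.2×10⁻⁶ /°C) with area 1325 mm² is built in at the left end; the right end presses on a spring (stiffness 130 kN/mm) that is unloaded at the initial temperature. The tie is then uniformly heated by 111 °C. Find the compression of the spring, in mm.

If the spring were absent the tie would lengthen by αΔT L = 9.2×10⁻⁶ × 111 × 525 = 0.5361 mm.
Let P be the compressive force at the spring. The tie shortens elastically by PL/(AE) and the spring compresses by P/k; together these equal δ_free.
So P = δ_free / [L/(AE) + 1/k] = 0.5361 / [ 525/(1325×111×10³) + 1/(130×10³) ].
P = 0.5361 / 1.126×10⁻⁵ = 47610 N.
Spring compression = P/k = 47610/(130×10³) = 0.3662 mm.

δ ≈ 0.366 mm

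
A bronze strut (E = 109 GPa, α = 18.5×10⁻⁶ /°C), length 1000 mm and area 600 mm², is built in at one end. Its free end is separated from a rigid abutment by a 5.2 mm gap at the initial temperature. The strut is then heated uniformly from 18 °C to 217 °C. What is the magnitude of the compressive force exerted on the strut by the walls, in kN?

P ≈ 0 kN

Free thermal elongation = αΔT L = 18.5×10⁻⁶ × 199 × 1000 = 3.681 mm.
Since δ_free = 3.68 mm is less than the 5.2 mm gap, the strut never touches the wall. No axial force develops.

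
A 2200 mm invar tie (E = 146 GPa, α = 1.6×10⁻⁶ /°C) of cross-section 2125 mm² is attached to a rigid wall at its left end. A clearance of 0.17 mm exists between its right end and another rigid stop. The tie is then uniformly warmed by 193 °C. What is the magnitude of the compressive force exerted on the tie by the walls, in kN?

P ≈ 71.8 kN

Unrestrained expansion: δ_free = αΔT L = 1.6×10⁻⁶ × 193 × 2200 = 0.6794 mm.
The gap closes (δ_free > 0.17 mm) and the wall then resists a further 0.6794 − 0.17 = 0.5094 mm of expansion.
That suppressed elongation corresponds to σ = E·Δ/L = 146×10³ × 0.5094/2200 = 33.8 MPa.
Force on the wall = σA = 33.8 × 2125 mm² = 71.83 kN.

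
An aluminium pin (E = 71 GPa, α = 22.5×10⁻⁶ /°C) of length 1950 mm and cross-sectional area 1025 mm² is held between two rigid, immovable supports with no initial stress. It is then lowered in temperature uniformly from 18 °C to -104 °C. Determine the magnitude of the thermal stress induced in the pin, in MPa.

σ ≈ 195 MPa (tensile)

The supports are rigid, so the total axial strain is zero. The restrained thermal strain is ε = αΔT = 22.5×10⁻⁶ × 122 = 2745×10⁻⁶.
Hence σ = E·αΔT = 71×10³ × 2745×10⁻⁶ = 194.9 MPa, tensile.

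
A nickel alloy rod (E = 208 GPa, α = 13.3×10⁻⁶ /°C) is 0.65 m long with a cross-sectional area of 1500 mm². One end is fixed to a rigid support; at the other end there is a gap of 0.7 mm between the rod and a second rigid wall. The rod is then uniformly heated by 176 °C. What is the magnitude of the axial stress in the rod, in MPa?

Free thermal elongation = αΔT L = 13.3×10⁻⁶ × 176 × 650 = 1.522 mm.
The gap closes (δ_free > 0.7 mm) and the wall then resists a further 1.522 − 0.7 = 0.8215 mm of expansion.
So σ = E(δ_free − g)/L = 208×10³ × 0.8215/650 = 262.9 MPa.

σ ≈ 263 MPa (compressive)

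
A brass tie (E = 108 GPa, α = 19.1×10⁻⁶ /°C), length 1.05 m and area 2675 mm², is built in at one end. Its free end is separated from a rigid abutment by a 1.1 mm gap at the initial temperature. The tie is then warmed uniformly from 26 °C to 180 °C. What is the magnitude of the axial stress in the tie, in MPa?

σ ≈ 205 MPa (compressive)

Free thermal elongation = αΔT L = 19.1×10⁻⁶ × 154 × 1050 = 3.088 mm.
This exceeds the 1.1 mm gap, so the wall pushes back. The portion of expansion that must be recovered elastically is δ_free − gap = 3.088 − 1.1 = 1.988 mm.
Compatibility: PL/(AE) = 1.988 mm, so σ = P/A = E × (1.988/1050) = 204.5 MPa.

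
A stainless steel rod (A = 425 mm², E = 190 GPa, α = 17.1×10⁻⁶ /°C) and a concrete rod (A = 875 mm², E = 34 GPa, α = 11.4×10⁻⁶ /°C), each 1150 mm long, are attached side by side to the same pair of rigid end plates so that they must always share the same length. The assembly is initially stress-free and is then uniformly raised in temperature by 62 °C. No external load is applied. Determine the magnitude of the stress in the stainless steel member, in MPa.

Equilibrium of a rigid end plate with no external load gives equal and opposite internal forces ±P in the two members. Since α_{stainless steel} > α_{concrete}, heating drives the stainless steel into compression and the concrete into tension.
Equating the net (thermal + elastic) strains gives |α₁ − α₂|·ΔT = P·[1/(A₁E₁) + 1/(A₂E₂)].
|α₁ − α₂|·ΔT = 5.7×10⁻⁶ × 62 = 0.0003534.
1/(A₁E₁) + 1/(A₂E₂) = 1/(425×190×10³) + 1/(875×34×10³) = 4.6×10⁻⁸ N⁻¹.
So P = 0.0003534 / 4.6×10⁻⁸ = 7.683 kN.
σ_{stainless steel} = P/A₁ = 7683/425 = 18.08 MPa, compressive.

σ ≈ 18.1 MPa (compressive)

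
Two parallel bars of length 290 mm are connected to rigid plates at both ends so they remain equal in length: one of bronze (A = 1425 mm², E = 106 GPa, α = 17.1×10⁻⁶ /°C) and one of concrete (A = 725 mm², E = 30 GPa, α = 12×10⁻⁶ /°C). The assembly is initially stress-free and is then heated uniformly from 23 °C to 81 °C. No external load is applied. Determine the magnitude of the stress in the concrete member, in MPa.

σ ≈ 7.76 MPa (tensile)

Equilibrium of a rigid end plate with no external load gives equal and opposite internal forces ±P in the two members. Since α_{bronze} > α_{concrete}, heating drives the bronze into compression and the concrete into tension.
Equating the net (thermal + elastic) strains gives |α₁ − α₂|·ΔT = P·[1/(A₁E₁) + 1/(A₂E₂)].
|α₁ − α₂|·ΔT = 5.1×10⁻⁶ × 58 = 0.0002958.
1/(A₁E₁) + 1/(A₂E₂) = 1/(1425×106×10³) + 1/(725×30×10³) = 5.26×10⁻⁸ N⁻¹.
P = 0.0002958 / 5.26×10⁻⁸ = 5624 N = 5.624 kN.
σ_{concrete} = P/A₂ = 5624/725 = 7.757 MPa, tensile.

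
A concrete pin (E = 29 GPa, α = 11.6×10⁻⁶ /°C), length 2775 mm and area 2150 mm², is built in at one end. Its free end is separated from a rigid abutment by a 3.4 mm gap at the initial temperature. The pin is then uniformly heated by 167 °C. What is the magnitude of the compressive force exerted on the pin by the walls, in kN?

Unrestrained expansion: δ_free = αΔT L = 11.6×10⁻⁶ × 167 × 2775 = 5.376 mm.
This exceeds the 3.4 mm gap, so the wall pushes back. The portion of expansion that must be recovered elastically is δ_free − gap = 5.376 − 3.4 = 1.976 mm.
That suppressed elongation corresponds to σ = E·Δ/L = 29×10³ × 1.976/2775 = 20.65 MPa.
P = σA = 20.65 × 2150 = 44.39 kN.

P ≈ 44.4 kN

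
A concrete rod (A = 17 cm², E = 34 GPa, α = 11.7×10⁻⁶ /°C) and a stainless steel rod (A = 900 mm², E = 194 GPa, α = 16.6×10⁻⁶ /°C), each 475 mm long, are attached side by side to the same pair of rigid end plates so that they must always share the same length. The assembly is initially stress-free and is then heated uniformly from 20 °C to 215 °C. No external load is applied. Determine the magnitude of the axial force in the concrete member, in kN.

The stainless steel has the larger α, so on heating it would change length more than the concrete if both were free. The rigid plates force a common final length, so the stainless steel is put into compression and the concrete into tension, with equal and opposite forces P (no external load).
Setting the final lengths equal and cancelling L: (α₁ − α₂)ΔT = P/(A₁E₁) + P/(A₂E₂).
|α₁ − α₂|·ΔT = 4.9×10⁻⁶ × 195 = 0.0009555.
1/(A₁E₁) + 1/(A₂E₂) = 1/(1700×34×10³) + 1/(900×194×10³) = 2.303×10⁻⁸ N⁻¹.
P = 0.0009555 / 2.303×10⁻⁸ = 41490 N = 41.49 kN.

P ≈ 41.5 kN (tensile in the concrete)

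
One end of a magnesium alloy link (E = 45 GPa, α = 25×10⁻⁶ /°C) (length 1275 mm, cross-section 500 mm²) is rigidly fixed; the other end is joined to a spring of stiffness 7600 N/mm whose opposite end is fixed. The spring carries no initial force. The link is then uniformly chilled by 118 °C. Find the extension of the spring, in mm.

The unrestrained thermal change is αΔT L = 25×10⁻⁶ × 118 × 1275 = 3.761 mm.
With a force P in the spring, the elastic change of the link is PL/(AE) and that of the spring is P/k; compatibility requires their sum to equal δ_free.
So P = δ_free / [L/(AE) + 1/k] = 3.761 / [ 1275/(500×45×10³) + 1/(7600) ].
P = 3.761 / 0.0001882 = 19980 N.
Spring extension = P/k = 19980/(7600) = 2.629 mm.

δ ≈ 2.63 mm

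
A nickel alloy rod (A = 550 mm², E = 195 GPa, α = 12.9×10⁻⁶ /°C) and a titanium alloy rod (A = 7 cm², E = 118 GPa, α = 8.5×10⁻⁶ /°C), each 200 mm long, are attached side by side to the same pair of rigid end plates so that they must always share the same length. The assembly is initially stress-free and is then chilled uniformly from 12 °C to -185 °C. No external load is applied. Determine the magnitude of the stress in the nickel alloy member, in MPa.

Equilibrium of a rigid end plate with no external load gives equal and opposite internal forces ±P in the two members. Since α_{nickel alloy} > α_{titanium alloy}, cooling drives the nickel alloy into tension and the titanium alloy into compression.
Compatibility of the two members (thermal + elastic change equal): (α₁ − α₂)ΔT = P·[1/(A₁E₁) + 1/(A₂E₂)].
|α₁ − α₂|·ΔT = 4.4×10⁻⁶ × 197 = 0.0008668.
1/(A₁E₁) + 1/(A₂E₂) = 1/(550×195×10³) + 1/(700×118×10³) = 2.143×10⁻⁸ N⁻¹.
So P = 0.0008668 / 2.143×10⁻⁸ = 40.45 kN.
σ_{nickel alloy} = P/A₁ = 40450/550 = 73.54 MPa, tensile.

σ ≈ 73.5 MPa (tensile)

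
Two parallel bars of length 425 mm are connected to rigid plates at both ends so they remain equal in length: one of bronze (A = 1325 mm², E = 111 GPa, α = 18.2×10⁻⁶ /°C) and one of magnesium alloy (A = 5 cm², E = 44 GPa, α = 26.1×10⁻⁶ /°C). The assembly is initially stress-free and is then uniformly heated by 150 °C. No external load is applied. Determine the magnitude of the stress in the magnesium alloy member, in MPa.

σ ≈ 45.4 MPa (compressive)

The magnesium alloy has the larger α, so on heating it would change length more than the bronze if both were free. The rigid plates force a common final length, so the magnesium alloy is put into compression and the bronze into tension, with equal and opposite forces P (no external load).
Setting the final lengths equal and cancelling L: (α₁ − α₂)ΔT = P/(A₁E₁) + P/(A₂E₂).
|α₁ − α₂|·ΔT = 7.9×10⁻⁶ × 150 = 0.001185.
1/(A₁E₁) + 1/(A₂E₂) = 1/(1325×111×10³) + 1/(500×44×10³) = 5.225×10⁻⁸ N⁻¹.
P = 0.001185 / 5.225×10⁻⁸ = 22680 N = 22.68 kN.
σ_{magnesium alloy} = P/A₂ = 22680/500 = 45.36 MPa, compressive.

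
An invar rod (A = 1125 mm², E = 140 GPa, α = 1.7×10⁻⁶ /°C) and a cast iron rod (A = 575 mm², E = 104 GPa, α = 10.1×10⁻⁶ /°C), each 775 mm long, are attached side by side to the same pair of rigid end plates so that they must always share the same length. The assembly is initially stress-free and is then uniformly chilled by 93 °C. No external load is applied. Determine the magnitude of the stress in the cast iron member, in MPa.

Both members must finish at the same length. With the larger α, the cast iron tends to over-contract; the plates restrain it, putting the cast iron in tension and the invar in compression. With no external load the two internal forces are equal and opposite, magnitude P.
Compatibility of the two members (thermal + elastic change equal): (α₁ − α₂)ΔT = P·[1/(A₁E₁) + 1/(A₂E₂)].
|α₁ − α₂|·ΔT = 8.4×10⁻⁶ × 93 = 0.0007812.
1/(A₁E₁) + 1/(A₂E₂) = 1/(1125×140×10³) + 1/(575×104×10³) = 2.307×10⁻⁸ N⁻¹.
So P = 0.0007812 / 2.307×10⁻⁸ = 33.86 kN.
σ_{cast iron} = P/A₂ = 33860/575 = 58.89 MPa, tensile.

σ ≈ 58.9 MPa (tensile)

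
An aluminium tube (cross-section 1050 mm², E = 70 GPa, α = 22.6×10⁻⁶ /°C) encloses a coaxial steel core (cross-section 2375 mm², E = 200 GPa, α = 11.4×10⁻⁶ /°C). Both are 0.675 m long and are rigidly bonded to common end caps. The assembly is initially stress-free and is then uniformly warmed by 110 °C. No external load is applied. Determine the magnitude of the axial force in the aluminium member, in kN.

Both members must finish at the same length. With the larger α, the aluminium tends to over-expand; the plates restrain it, putting the aluminium in compression and the steel in tension. With no external load the two internal forces are equal and opposite, magnitude P.
Equating the net (thermal + elastic) strains gives |α₁ − α₂|·ΔT = P·[1/(A₁E₁) + 1/(A₂E₂)].
|α₁ − α₂|·ΔT = 11.2×10⁻⁶ × 110 = 0.001232.
1/(A₁E₁) + 1/(A₂E₂) = 1/(1050×70×10³) + 1/(2375×200×10³) = 1.571×10⁻⁸ N⁻¹.
So P = 0.001232 / 1.571×10⁻⁸ = 78.42 kN.

P ≈ 78.4 kN (compressive in the aluminium)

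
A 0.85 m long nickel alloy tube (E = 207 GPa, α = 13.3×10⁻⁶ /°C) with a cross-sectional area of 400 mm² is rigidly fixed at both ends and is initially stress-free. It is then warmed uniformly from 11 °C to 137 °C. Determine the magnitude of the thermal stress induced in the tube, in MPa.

σ ≈ 347 MPa (compressive)

Because both ends are immovable the net strain is zero, and the suppressed thermal strain is αΔT = 13.3×10⁻⁶ × 126 = 1675.8×10⁻⁶.
σ = EαΔT = 207×10³ × 13.3×10⁻⁶ × 126 = 346.9 MPa (compressive; the tube is trying to expand).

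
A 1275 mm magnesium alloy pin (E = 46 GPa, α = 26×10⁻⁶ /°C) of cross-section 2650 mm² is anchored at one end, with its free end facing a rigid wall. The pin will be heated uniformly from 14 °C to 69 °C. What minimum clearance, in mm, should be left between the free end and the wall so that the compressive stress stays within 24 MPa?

g ≈ 1.16 mm

With no wall the pin would lengthen by αΔT L = 26×10⁻⁶ × 55 × 1275 = 1.823 mm.
At the allowable stress the elastic shortening the wall may impose is σL/E = 24 × 1275 / (46×10³) = 0.6652 mm.
The gap must absorb the remainder: g_min = 1.823 − 0.6652 = 1.158 mm.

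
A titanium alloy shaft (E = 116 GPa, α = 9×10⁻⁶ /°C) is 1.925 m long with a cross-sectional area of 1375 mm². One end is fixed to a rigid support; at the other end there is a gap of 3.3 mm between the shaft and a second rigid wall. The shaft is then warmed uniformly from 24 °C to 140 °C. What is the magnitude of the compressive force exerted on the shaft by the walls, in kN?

P ≈ 0 kN

If the wall were absent the shaft would grow by αΔT L = 9×10⁻⁶ × 116 × 1925 = 2.01 mm.
Since δ_free = 2.01 mm is less than the 3.3 mm gap, the shaft never touches the wall. No axial force develops.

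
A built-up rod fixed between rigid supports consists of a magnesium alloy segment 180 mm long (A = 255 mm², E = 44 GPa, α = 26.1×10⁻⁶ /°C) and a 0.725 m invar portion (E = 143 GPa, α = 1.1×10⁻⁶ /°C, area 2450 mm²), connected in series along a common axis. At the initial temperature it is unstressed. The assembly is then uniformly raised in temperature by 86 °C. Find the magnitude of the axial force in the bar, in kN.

P ≈ 26.1 kN (compressive)

If the supports were absent, the total length change would be Σ αᵢΔT Lᵢ = 26.1×10⁻⁶×86×180 + 1.1×10⁻⁶×86×725 = 0.4726 mm.
The rigid supports impose zero overall length change; the single axial force P common to all segments must satisfy P Σ Lᵢ/(AᵢEᵢ) = δ_free.
Σ Lᵢ/(AᵢEᵢ) = 180/(255×44×10³) + 725/(2450×143×10³) = 1.811×10⁻⁵ mm/N.
Hence P = δ_free / Σ(L/AE) = 0.4726/1.811×10⁻⁵ = 26.09 kN (compressive).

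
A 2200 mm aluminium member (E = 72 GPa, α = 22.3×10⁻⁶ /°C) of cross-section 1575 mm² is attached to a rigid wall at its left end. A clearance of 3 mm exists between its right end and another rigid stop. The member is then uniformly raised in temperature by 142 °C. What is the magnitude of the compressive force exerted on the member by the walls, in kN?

If the wall were absent the member would grow by αΔT L = 22.3×10⁻⁶ × 142 × 2200 = 6.967 mm.
This exceeds the 3 mm gap, so the wall pushes back. The portion of expansion that must be recovered elastically is δ_free − gap = 6.967 − 3 = 3.967 mm.
Compatibility: PL/(AE) = 3.967 mm, so σ = P/A = E × (3.967/2200) = 129.8 MPa.
P = σA = 129.8 × 1575 = 204.5 kN.

P ≈ 204 kN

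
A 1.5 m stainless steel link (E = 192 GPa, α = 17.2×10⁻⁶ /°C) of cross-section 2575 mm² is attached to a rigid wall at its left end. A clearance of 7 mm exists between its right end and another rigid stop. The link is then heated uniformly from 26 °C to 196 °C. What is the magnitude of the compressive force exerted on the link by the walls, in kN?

P ≈ 0 kN

Free thermal elongation = αΔT L = 17.2×10⁻⁶ × 170 × 1500 = 4.386 mm.
This is smaller than the 7 mm clearance, so the link expands freely without reaching the stop — the stress is zero.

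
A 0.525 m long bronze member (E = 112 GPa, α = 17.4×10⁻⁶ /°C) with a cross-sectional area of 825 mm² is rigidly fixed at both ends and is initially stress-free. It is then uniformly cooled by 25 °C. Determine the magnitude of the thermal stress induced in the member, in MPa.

σ ≈ 48.7 MPa (tensile)

Because both ends are immovable the net strain is zero, and the suppressed thermal strain is αΔT = 17.4×10⁻⁶ × 25 = 435×10⁻⁶.
Hence σ = E·αΔT = 112×10³ × 435×10⁻⁶ = 48.72 MPa, tensile.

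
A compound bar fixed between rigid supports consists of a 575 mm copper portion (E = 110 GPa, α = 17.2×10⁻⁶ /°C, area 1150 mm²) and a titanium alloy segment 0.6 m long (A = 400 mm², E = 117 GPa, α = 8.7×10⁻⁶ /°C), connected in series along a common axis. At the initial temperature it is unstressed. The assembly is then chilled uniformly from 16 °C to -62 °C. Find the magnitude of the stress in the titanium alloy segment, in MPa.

σ ≈ 170 MPa (tensile)

With the walls removed the bar would change length by δ_free = Σ αᵢΔT Lᵢ = 17.2×10⁻⁶×78×575 + 8.7×10⁻⁶×78×600 = 1.179 mm.
The rigid supports impose zero overall length change; the single axial force P common to all segments must satisfy P Σ Lᵢ/(AᵢEᵢ) = δ_free.
Σ Lᵢ/(AᵢEᵢ) = 575/(1150×110×10³) + 600/(400×117×10³) = 1.737×10⁻⁵ mm/N.
P = 1.179 / 1.737×10⁻⁵ = 67870 N = 67.87 kN, tensile.
σ_{titanium alloy} = P / A = 67870 / 400 = 169.7 MPa.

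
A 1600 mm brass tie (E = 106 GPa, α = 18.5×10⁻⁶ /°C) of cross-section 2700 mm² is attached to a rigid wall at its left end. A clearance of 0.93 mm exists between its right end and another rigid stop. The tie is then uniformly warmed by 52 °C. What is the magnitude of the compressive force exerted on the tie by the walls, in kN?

P ≈ 109 kN

Unrestrained expansion: δ_free = αΔT L = 18.5×10⁻⁶ × 52 × 1600 = 1.539 mm.
This exceeds the 0.93 mm gap, so the wall pushes back. The portion of expansion that must be recovered elastically is δ_free − gap = 1.539 − 0.93 = 0.6092 mm.
That suppressed elongation corresponds to σ = E·Δ/L = 106×10³ × 0.6092/1600 = 40.36 MPa.
P = σA = 40.36 × 2700 = 109 kN.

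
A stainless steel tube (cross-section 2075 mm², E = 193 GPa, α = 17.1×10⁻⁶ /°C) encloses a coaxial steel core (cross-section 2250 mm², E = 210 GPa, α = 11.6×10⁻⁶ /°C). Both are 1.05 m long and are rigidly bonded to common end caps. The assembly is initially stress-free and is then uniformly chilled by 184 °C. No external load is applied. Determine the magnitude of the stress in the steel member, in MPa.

Equilibrium of a rigid end plate with no external load gives equal and opposite internal forces ±P in the two members. Since α_{stainless steel} > α_{steel}, cooling drives the stainless steel into tension and the steel into compression.
Setting the final lengths equal and cancelling L: (α₁ − α₂)ΔT = P/(A₁E₁) + P/(A₂E₂).
|α₁ − α₂|·ΔT = 5.5×10⁻⁶ × 184 = 0.001012.
1/(A₁E₁) + 1/(A₂E₂) = 1/(2075×193×10³) + 1/(2250×210×10³) = 4.613×10⁻⁹ N⁻¹.
P = 0.001012 / 4.613×10⁻⁹ = 219400 N = 219.4 kN.
σ_{steel} = P/A₂ = 219400/2250 = 97.49 MPa, compressive.

σ ≈ 97.5 MPa (compressive)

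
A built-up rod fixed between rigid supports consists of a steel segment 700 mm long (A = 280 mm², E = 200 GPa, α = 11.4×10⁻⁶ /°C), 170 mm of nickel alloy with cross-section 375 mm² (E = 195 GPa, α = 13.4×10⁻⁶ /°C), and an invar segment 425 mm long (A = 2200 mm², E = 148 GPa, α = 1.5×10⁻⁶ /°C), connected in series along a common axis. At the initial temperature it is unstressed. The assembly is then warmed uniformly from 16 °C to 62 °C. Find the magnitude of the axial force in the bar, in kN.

P ≈ 31.1 kN (compressive)

If the supports were absent, the total length change would be Σ αᵢΔT Lᵢ = 11.4×10⁻⁶×46×700 + 13.4×10⁻⁶×46×170 + 1.5×10⁻⁶×46×425 = 0.5012 mm.
The walls prevent any net length change, so an axial force P (same in every segment) develops. Compatibility: P · Σ Lᵢ/(AᵢEᵢ) = δ_free.
The series flexibility is Σ Lᵢ/(AᵢEᵢ) = 700/(280×200×10³) + 170/(375×195×10³) + 425/(2200×148×10³) = 1.613×10⁻⁵ mm/N.
So P = 0.5012 / 1.613×10⁻⁵ = 31.07 kN, compressive.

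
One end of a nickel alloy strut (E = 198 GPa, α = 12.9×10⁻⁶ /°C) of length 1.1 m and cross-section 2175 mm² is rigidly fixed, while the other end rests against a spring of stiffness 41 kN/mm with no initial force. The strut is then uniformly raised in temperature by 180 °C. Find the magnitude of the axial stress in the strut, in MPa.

σ ≈ 43.6 MPa (compressive)

If the spring were absent the strut would lengthen by αΔT L = 12.9×10⁻⁶ × 180 × 1100 = 2.554 mm.
With a force P in the spring, the elastic change of the strut is PL/(AE) and that of the spring is P/k; compatibility requires their sum to equal δ_free.
So P = δ_free / [L/(AE) + 1/k] = 2.554 / [ 1100/(2175×198×10³) + 1/(41×10³) ].
P = 2.554 / 2.694×10⁻⁵ = 94790 N.
σ = P/A = 94790/2175 = 43.58 MPa.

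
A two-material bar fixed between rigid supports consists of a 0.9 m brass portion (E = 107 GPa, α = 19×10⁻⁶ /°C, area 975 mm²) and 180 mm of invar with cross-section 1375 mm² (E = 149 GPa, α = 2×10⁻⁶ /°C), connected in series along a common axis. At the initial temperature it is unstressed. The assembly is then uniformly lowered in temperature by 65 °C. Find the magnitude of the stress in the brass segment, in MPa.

If the supports were absent, the total length change would be Σ αᵢΔT Lᵢ = 19×10⁻⁶×65×900 + 2×10⁻⁶×65×180 = 1.135 mm.
The walls prevent any net length change, so an axial force P (same in every segment) develops. Compatibility: P · Σ Lᵢ/(AᵢEᵢ) = δ_free.
The series flexibility is Σ Lᵢ/(AᵢEᵢ) = 900/(975×107×10³) + 180/(1375×149×10³) = 9.505×10⁻⁶ mm/N.
Hence P = δ_free / Σ(L/AE) = 1.135/9.505×10⁻⁶ = 119.4 kN (tensile).
σ_{brass} = P / A = 119400 / 975 = 122.5 MPa.

σ ≈ 122 MPa (tensile)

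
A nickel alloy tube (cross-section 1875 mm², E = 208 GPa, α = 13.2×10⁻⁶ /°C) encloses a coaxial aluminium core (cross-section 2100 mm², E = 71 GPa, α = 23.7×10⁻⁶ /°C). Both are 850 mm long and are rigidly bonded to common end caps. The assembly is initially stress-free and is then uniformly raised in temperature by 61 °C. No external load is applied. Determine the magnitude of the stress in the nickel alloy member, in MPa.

σ ≈ 36.8 MPa (tensile)

Both members must finish at the same length. With the larger α, the aluminium tends to over-expand; the plates restrain it, putting the aluminium in compression and the nickel alloy in tension. With no external load the two internal forces are equal and opposite, magnitude P.
Compatibility of the two members (thermal + elastic change equal): (α₁ − α₂)ΔT = P·[1/(A₁E₁) + 1/(A₂E₂)].
|α₁ − α₂|·ΔT = 10.5×10⁻⁶ × 61 = 0.0006405.
1/(A₁E₁) + 1/(A₂E₂) = 1/(1875×208×10³) + 1/(2100×71×10³) = 9.271×10⁻⁹ N⁻¹.
So P = 0.0006405 / 9.271×10⁻⁹ = 69.09 kN.
σ_{nickel alloy} = P/A₁ = 69090/1875 = 36.85 MPa, tensile.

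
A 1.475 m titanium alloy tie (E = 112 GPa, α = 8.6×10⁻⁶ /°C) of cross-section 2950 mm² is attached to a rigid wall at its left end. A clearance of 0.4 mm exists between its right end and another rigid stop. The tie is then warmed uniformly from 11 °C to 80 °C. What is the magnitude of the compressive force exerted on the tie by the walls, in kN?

P ≈ 106 kN

Unrestrained expansion: δ_free = αΔT L = 8.6×10⁻⁶ × 69 × 1475 = 0.8753 mm.
After closing the 0.4 mm clearance, 0.8753 − 0.4 = 0.4753 mm of expansion remains to be suppressed by the wall.
Compatibility: PL/(AE) = 0.4753 mm, so σ = P/A = E × (0.4753/1475) = 36.09 MPa.
P = σA = 36.09 × 2950 = 106.5 kN.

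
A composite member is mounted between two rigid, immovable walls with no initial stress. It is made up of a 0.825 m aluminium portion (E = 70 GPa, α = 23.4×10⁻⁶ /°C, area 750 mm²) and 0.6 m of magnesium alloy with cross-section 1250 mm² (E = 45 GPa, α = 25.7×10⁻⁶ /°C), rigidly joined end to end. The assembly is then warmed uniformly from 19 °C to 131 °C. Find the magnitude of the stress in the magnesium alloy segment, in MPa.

With the walls removed the bar would change length by δ_free = Σ αᵢΔT Lᵢ = 23.4×10⁻⁶×112×825 + 25.7×10⁻⁶×112×600 = 3.889 mm.
Since the ends are fixed, an axial force P builds up, equal in every segment, with P · Σ Lᵢ/(AᵢEᵢ) = δ_free.
The series flexibility is Σ Lᵢ/(AᵢEᵢ) = 825/(750×70×10³) + 600/(1250×45×10³) = 2.638×10⁻⁵ mm/N.
So P = 3.889 / 2.638×10⁻⁵ = 147.4 kN, compressive.
σ_{magnesium alloy} = P / A = 147400 / 1250 = 117.9 MPa.

σ ≈ 118 MPa (compressive)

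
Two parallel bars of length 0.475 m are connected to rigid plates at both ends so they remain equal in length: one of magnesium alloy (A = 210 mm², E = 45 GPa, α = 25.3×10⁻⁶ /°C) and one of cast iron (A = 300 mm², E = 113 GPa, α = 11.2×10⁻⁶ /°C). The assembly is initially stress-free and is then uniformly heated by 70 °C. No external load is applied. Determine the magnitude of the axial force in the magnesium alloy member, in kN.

P ≈ 7.29 kN (compressive in the magnesium alloy)

The magnesium alloy has the larger α, so on heating it would change length more than the cast iron if both were free. The rigid plates force a common final length, so the magnesium alloy is put into compression and the cast iron into tension, with equal and opposite forces P (no external load).
Setting the final lengths equal and cancelling L: (α₁ − α₂)ΔT = P/(A₁E₁) + P/(A₂E₂).
|α₁ − α₂|·ΔT = 14.1×10⁻⁶ × 70 = 0.000987.
1/(A₁E₁) + 1/(A₂E₂) = 1/(210×45×10³) + 1/(300×113×10³) = 1.353×10⁻⁷ N⁻¹.
So P = 0.000987 / 1.353×10⁻⁷ = 7.294 kN.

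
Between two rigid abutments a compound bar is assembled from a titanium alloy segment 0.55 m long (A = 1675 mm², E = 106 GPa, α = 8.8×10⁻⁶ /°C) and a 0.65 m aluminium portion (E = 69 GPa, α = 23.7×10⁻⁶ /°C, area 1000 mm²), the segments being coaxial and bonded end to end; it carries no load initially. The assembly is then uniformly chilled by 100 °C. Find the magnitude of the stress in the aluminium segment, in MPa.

σ ≈ 162 MPa (tensile)

Free thermal contraction of the whole bar: Σ αᵢΔT Lᵢ = 8.8×10⁻⁶×100×550 + 23.7×10⁻⁶×100×650 = 2.024 mm.
The walls prevent any net length change, so an axial force P (same in every segment) develops. Compatibility: P · Σ Lᵢ/(AᵢEᵢ) = δ_free.
Σ Lᵢ/(AᵢEᵢ) = 550/(1675×106×10³) + 650/(1000×69×10³) = 1.252×10⁻⁵ mm/N.
So P = 2.024 / 1.252×10⁻⁵ = 161.7 kN, tensile.
σ_{aluminium} = P / A = 161700 / 1000 = 161.7 MPa.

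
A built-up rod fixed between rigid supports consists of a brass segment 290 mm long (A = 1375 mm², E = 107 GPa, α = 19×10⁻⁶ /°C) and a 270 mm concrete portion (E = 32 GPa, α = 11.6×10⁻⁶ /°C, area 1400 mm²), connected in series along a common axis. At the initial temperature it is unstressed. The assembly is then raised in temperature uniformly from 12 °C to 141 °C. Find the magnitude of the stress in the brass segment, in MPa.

Free thermal expansion of the whole bar: Σ αᵢΔT Lᵢ = 19×10⁻⁶×129×290 + 11.6×10⁻⁶×129×270 = 1.115 mm.
The rigid supports impose zero overall length change; the single axial force P common to all segments must satisfy P Σ Lᵢ/(AᵢEᵢ) = δ_free.
Σ Lᵢ/(AᵢEᵢ) = 290/(1375×107×10³) + 270/(1400×32×10³) = 7.998×10⁻⁶ mm/N.
So P = 1.115 / 7.998×10⁻⁶ = 139.4 kN, compressive.
σ_{brass} = P / A = 139400 / 1375 = 101.4 MPa.

σ ≈ 101 MPa (compressive)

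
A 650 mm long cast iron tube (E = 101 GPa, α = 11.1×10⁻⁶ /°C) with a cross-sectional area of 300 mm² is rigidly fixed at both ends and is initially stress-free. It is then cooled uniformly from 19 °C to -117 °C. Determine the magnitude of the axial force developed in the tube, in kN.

The ends cannot move, so σ = EαΔT = 101×10³ × 11.1×10⁻⁶ × 136 = 152.5 MPa.
P = AEαΔT = 300 × 101×10³ × 11.1×10⁻⁶ × 136 = 45.74 kN (tensile).

P ≈ 45.7 kN (tensile)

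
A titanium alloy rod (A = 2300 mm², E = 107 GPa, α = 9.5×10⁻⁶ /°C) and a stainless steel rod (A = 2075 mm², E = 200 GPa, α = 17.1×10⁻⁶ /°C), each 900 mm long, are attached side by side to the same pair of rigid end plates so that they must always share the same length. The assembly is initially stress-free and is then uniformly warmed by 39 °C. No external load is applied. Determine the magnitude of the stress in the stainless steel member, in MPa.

σ ≈ 22.1 MPa (compressive)

Both members must finish at the same length. With the larger α, the stainless steel tends to over-expand; the plates restrain it, putting the stainless steel in compression and the titanium alloy in tension. With no external load the two internal forces are equal and opposite, magnitude P.
Equating the net (thermal + elastic) strains gives |α₁ − α₂|·ΔT = P·[1/(A₁E₁) + 1/(A₂E₂)].
|α₁ − α₂|·ΔT = 7.6×10⁻⁶ × 39 = 0.0002964.
1/(A₁E₁) + 1/(A₂E₂) = 1/(2300×107×10³) + 1/(2075×200×10³) = 6.473×10⁻⁹ N⁻¹.
P = 0.0002964 / 6.473×10⁻⁹ = 45790 N = 45.79 kN.
σ_{stainless steel} = P/A₂ = 45790/2075 = 22.07 MPa, compressive.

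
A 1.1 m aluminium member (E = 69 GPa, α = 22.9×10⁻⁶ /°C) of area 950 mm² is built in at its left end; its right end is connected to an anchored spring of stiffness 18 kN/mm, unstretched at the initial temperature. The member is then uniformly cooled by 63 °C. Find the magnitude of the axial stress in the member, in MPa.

Free thermal contraction: δ_free = αΔT L = 22.9×10⁻⁶ × 63 × 1100 = 1.587 mm.
With a force P in the spring, the elastic change of the member is PL/(AE) and that of the spring is P/k; compatibility requires their sum to equal δ_free.
So P = δ_free / [L/(AE) + 1/k] = 1.587 / [ 1100/(950×69×10³) + 1/(18×10³) ].
P = 1.587 / 7.234×10⁻⁵ = 21940 N.
σ = P/A = 21940/950 = 23.09 MPa.

σ ≈ 23.1 MPa (tensile)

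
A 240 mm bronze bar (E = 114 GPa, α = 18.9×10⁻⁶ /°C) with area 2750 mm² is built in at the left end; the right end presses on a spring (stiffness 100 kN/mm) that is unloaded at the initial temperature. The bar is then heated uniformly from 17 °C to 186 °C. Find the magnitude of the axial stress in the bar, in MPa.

σ ≈ 25.9 MPa (compressive)

Free thermal expansion: δ_free = αΔT L = 18.9×10⁻⁶ × 169 × 240 = 0.7666 mm.
Let P be the compressive force at the spring. The bar shortens elastically by PL/(AE) and the spring compresses by P/k; together these equal δ_free.
So P = δ_free / [L/(AE) + 1/k] = 0.7666 / [ 240/(2750×114×10³) + 1/(100×10³) ].
P = 0.7666 / 1.077×10⁻⁵ = 71210 N.
σ = P/A = 71210/2750 = 25.89 MPa.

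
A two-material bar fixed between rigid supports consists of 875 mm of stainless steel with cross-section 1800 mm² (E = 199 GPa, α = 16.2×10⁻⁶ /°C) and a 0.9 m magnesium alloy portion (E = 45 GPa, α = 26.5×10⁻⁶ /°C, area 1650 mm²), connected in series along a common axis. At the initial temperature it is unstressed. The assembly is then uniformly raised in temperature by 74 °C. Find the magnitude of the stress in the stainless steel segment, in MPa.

If the supports were absent, the total length change would be Σ αᵢΔT Lᵢ = 16.2×10⁻⁶×74×875 + 26.5×10⁻⁶×74×900 = 2.814 mm.
The rigid supports impose zero overall length change; the single axial force P common to all segments must satisfy P Σ Lᵢ/(AᵢEᵢ) = δ_free.
The series flexibility is Σ Lᵢ/(AᵢEᵢ) = 875/(1800×199×10³) + 900/(1650×45×10³) = 1.456×10⁻⁵ mm/N.
Hence P = δ_free / Σ(L/AE) = 2.814/1.456×10⁻⁵ = 193.2 kN (compressive).
σ_{stainless steel} = P / A = 193200 / 1800 = 107.3 MPa.

σ ≈ 107 MPa (compressive)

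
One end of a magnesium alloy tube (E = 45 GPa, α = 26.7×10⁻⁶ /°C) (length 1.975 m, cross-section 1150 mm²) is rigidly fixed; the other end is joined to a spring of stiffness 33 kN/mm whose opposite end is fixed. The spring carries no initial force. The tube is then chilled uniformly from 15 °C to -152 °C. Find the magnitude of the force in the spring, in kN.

P ≈ 129 kN

The unrestrained thermal change is αΔT L = 26.7×10⁻⁶ × 167 × 1975 = 8.806 mm.
With a force P in the spring, the elastic change of the tube is PL/(AE) and that of the spring is P/k; compatibility requires their sum to equal δ_free.
So P = δ_free / [L/(AE) + 1/k] = 8.806 / [ 1975/(1150×45×10³) + 1/(33×10³) ].
P = 8.806 / 6.847×10⁻⁵ = 128600 N.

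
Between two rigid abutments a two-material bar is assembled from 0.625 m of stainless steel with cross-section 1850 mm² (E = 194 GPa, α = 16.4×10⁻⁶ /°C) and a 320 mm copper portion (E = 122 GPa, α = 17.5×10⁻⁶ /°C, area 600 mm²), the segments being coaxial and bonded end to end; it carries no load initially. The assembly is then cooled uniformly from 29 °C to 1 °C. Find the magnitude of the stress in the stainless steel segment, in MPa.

σ ≈ 39.2 MPa (tensile)

Free thermal contraction of the whole bar: Σ αᵢΔT Lᵢ = 16.4×10⁻⁶×28×625 + 17.5×10⁻⁶×28×320 = 0.4438 mm.
The walls prevent any net length change, so an axial force P (same in every segment) develops. Compatibility: P · Σ Lᵢ/(AᵢEᵢ) = δ_free.
Σ Lᵢ/(AᵢEᵢ) = 625/(1850×194×10³) + 320/(600×122×10³) = 6.113×10⁻⁶ mm/N.
Hence P = δ_free / Σ(L/AE) = 0.4438/6.113×10⁻⁶ = 72.6 kN (tensile).
σ_{stainless steel} = P / A = 72600 / 1850 = 39.24 MPa.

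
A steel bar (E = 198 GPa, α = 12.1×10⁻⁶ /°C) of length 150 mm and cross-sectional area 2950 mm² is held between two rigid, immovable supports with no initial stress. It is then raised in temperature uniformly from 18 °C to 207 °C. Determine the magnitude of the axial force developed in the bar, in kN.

P ≈ 1340 kN (compressive)

Full restraint means ε = 0, so the stress is σ = EαΔT = 198×10³ × 12.1×10⁻⁶ × 189 = 452.8 MPa.
P = AEαΔT = 2950 × 198×10³ × 12.1×10⁻⁶ × 189 = 1336 kN (compressive).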